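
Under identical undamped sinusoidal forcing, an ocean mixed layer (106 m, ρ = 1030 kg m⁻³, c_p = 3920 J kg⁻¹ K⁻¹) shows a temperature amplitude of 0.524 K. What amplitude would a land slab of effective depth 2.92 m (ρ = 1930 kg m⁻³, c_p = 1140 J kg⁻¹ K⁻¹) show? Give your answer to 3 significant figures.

34.9 K

C_ocean = 4.28×10^8 J/(m²·K); C_land = 6.42×10^6 J/(m²·K).
A ∝ 1/C ⇒ A_land = A_ocean × C_ocean/C_land = 0.524 × 66.6 = 34.9 K.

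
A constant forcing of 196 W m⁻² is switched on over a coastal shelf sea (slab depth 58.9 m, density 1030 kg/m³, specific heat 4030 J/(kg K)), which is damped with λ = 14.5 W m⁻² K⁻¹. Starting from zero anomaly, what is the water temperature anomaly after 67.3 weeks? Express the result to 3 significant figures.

12.3 K

Areal heat capacity C = ρ c_p D = 1030 × 4030 × 58.9 = 2.44×10^8 J/(m²·K).
τ = C / λ = 2.44×10^8 / 14.5 = 1.69×10^7 s.
Equilibrium anomaly ΔT_eq = F / λ = 196 / 14.5 = 13.5 K.
t = 67.3 weeks = 4.07×10^7 s, so t/τ = 2.41.
ΔT(t) = ΔT_eq (1 − e^(−t/τ)) = 13.5 × (1 − e^−2.41) = 12.3 K.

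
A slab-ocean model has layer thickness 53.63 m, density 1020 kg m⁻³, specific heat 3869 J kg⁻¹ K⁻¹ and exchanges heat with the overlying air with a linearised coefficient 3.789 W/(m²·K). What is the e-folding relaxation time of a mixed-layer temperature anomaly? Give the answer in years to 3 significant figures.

1.77 years

Areal heat capacity C = ρ c_p D = 1020 × 3869 × 53.63 = 2.12×10^8 J/(m²·K).
Relaxation time τ = C / λ = 2.12×10^8 / 3.789 = 5.59×10^7 s.
In years: 5.59×10^7 s / (3.156×10^7 s/year) = 1.77 years.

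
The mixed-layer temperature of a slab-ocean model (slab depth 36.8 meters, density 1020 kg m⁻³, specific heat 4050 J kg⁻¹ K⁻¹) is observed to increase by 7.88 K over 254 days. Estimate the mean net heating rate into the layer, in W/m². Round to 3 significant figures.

Areal heat capacity C = ρ c_p D = 1020 × 4050 × 36.8 = 1.52×10^8 J/(m²·K).
Required heat per unit area: Q = C ΔT = 1.52×10^8 × 7.88 = 1.20×10^9 J/m².
Flux F = Q / Δt = 1.20×10^9 / 2.19×10^7 s = 54.6 W/m².

54.6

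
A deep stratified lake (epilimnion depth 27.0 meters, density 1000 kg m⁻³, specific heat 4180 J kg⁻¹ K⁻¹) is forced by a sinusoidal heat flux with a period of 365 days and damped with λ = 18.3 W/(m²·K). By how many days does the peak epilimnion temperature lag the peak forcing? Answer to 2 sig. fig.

52 days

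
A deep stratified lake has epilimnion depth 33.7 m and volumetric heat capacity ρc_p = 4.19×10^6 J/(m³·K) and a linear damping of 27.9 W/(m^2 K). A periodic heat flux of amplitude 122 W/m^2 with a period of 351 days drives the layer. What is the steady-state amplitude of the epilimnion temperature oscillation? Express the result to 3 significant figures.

3.02 K

Areal heat capacity C = ρc_p × D = 4.19×10^6 × 33.7 = 1.41×10^8 J m⁻² K⁻¹.
Angular frequency ω = 2π / T = 2π / 3.03×10^7 s = 2.07×10^-7 s⁻¹.
√((Cω)² + λ²) = √((29.3)² + 27.9²) = 40.4 W/(m²·K).
Amplitude A = F₀ / √((Cω)²+λ²) = 122 / 40.4 = 3.02 K.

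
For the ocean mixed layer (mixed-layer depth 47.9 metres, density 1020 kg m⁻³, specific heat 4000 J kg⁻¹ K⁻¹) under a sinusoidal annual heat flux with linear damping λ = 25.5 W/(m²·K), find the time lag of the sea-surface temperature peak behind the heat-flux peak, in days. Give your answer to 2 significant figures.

Areal heat capacity C = ρ c_p D = 1020 × 4000 × 47.9 = 1.95×10^8 J/(m²·K).
ω = 2π / 3.15×10^7 s = 1.99×10^-7 s⁻¹.
Phase lag φ = arctan(Cω/λ) = arctan(38.9/25.5) = 0.991 rad.
Time lag = φ / ω = 0.991 / 1.99×10^-7 = 4.97×10^6 s = 57.6 days.

58 days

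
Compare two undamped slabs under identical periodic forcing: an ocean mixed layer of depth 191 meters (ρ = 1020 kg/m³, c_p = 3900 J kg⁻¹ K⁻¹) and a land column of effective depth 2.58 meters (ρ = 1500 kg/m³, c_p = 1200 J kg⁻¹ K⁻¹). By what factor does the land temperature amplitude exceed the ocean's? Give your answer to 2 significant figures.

160

C_ocean = 1020 × 3900 × 191 = 7.60×10^8 J/(m²·K).
C_land = 1500 × 1200 × 2.58 = 4.64×10^6 J/(m²·K).
Undamped amplitude ∝ 1/C, so A_land/A_ocean = C_ocean/C_land = 164.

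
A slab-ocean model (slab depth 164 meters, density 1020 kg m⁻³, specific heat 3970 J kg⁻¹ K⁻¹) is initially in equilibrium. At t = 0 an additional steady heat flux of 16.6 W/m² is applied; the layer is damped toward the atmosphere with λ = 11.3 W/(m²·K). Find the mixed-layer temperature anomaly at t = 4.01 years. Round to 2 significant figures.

Areal heat capacity C = ρ c_p D = 1020 × 3970 × 164 = 6.64×10^8 J/(m²·K).
τ = C / λ = 6.64×10^8 / 11.3 = 5.88×10^7 s.
Equilibrium anomaly ΔT_eq = F / λ = 16.6 / 11.3 = 1.47 K.
t = 4.01 years = 1.27×10^8 s, so t/τ = 2.15.
ΔT(t) = ΔT_eq (1 − e^(−t/τ)) = 1.47 × (1 − e^−2.15) = 1.30 K.

1.3 K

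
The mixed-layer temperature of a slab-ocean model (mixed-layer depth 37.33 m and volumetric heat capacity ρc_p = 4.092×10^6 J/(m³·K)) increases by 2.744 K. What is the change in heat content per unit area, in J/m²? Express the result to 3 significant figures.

4.19×10^8

Areal heat capacity C = ρc_p × D = 4.092×10^6 × 37.33 = 1.53×10^8 J/(m^2 K).
ΔQ = C ΔT = 1.53×10^8 × 2.744 = 4.19×10^8 J/m².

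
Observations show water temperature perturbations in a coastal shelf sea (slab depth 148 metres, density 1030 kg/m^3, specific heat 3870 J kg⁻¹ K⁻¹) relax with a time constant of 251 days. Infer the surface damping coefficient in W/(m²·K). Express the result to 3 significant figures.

Areal heat capacity C = ρ c_p D = 1030 × 3870 × 148 = 5.90×10^8 J/(m^2 K).
τ = 251 days = 2.17×10^7 s.
λ = C / τ = 5.90×10^8 / 2.17×10^7 = 27.2 W/(m²·K).

27.2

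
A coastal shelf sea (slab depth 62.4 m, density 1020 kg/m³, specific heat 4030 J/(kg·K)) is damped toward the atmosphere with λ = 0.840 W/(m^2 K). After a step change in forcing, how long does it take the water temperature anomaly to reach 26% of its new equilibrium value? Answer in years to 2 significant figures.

Areal heat capacity C = ρ c_p D = 1020 × 4030 × 62.4 = 2.57×10^8 J/(m²·K).
τ = C / λ = 2.57×10^8 / 0.840 = 3.05×10^8 s.
Fraction reached: 1 − e^(−t/τ) = 0.26 ⇒ t = −τ ln(1 − 0.26) = τ × 0.301.
t = 9.19×10^7 s = 2.91 years.

2.9 years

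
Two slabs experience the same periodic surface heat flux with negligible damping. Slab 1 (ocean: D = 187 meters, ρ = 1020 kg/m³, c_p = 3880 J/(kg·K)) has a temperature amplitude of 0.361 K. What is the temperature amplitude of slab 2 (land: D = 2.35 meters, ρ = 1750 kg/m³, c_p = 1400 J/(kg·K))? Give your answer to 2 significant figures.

46 K

C_ocean = 7.40×10^8 J/(m²·K); C_land = 5.76×10^6 J/(m²·K).
A ∝ 1/C ⇒ A_land = A_ocean × C_ocean/C_land = 0.361 × 129 = 46.4 K.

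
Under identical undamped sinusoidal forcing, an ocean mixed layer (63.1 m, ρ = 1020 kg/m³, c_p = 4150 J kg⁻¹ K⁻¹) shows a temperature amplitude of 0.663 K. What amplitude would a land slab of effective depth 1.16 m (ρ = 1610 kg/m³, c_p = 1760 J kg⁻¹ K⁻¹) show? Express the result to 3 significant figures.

C_ocean = 2.67×10^8 J/(m²·K); C_land = 3.29×10^6 J/(m²·K).
A ∝ 1/C ⇒ A_land = A_ocean × C_ocean/C_land = 0.663 × 81.3 = 53.9 K.

53.9 K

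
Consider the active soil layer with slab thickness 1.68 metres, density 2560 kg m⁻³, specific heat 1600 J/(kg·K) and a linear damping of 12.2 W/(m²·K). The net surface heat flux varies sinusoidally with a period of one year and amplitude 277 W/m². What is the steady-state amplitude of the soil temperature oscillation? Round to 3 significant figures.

Areal heat capacity C = ρ c_p D = 2560 × 1600 × 1.68 = 6.88×10^6 J m⁻² K⁻¹.
Angular frequency ω = 2π / T = 2π / 3.15×10^7 s = 1.99×10^-7 s⁻¹.
√((Cω)² + λ²) = √((1.37)² + 12.2²) = 12.3 W/(m²·K).
Amplitude A = F₀ / √((Cω)²+λ²) = 277 / 12.3 = 22.6 K.

22.6 K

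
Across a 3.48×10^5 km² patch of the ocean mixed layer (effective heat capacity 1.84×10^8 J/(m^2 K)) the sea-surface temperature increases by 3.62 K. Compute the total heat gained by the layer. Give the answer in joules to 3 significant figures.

Areal heat capacity C = 1.84×10^8 J/(m^2 K) (given).
Heat per unit area: q = C ΔT = 1.84×10^8 × 3.62 = 6.66×10^8 J/m².
Total heat: Q = q × A = 6.66×10^8 × (3.48×10^5 × 10⁶ m²) = 2.32×10^20 J.

2.32×10^20 J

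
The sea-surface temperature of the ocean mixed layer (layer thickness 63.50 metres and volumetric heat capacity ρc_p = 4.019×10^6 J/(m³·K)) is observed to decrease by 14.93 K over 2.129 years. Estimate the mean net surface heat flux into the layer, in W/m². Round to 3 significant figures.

-56.7

Areal heat capacity C = ρc_p × D = 4.019×10^6 × 63.50 = 2.55×10^8 J m⁻² K⁻¹.
Required heat per unit area: Q = C ΔT = 2.55×10^8 × -14.93 = -3.81×10^9 J/m².
Flux F = Q / Δt = -3.81×10^9 / 6.72×10^7 s = -56.7 W/m².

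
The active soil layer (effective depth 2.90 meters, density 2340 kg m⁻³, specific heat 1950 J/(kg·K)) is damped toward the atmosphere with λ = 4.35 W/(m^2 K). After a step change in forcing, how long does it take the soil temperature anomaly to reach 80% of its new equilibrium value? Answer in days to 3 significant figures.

56.7 days

Areal heat capacity C = ρ c_p D = 2340 × 1950 × 2.90 = 1.32×10^7 J/(m²·K).
τ = C / λ = 1.32×10^7 / 4.35 = 3.04×10^6 s.
Fraction reached: 1 − e^(−t/τ) = 0.80 ⇒ t = −τ ln(1 − 0.80) = τ × 1.61.
t = 4.90×10^6 s = 56.7 days.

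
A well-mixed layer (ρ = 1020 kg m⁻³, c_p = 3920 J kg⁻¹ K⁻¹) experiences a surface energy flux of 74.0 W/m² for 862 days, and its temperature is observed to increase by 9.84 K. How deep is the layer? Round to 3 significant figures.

140 m

Heat input Q = F Δt = 74.0 × 7.45×10^7 s = 5.51×10^9 J/m².
Required areal heat capacity C = Q / ΔT = 5.60×10^8 J/(m²·K).
Depth D = C / (ρ c_p) = 5.60×10^8 / (1020 × 3920) = 140 m.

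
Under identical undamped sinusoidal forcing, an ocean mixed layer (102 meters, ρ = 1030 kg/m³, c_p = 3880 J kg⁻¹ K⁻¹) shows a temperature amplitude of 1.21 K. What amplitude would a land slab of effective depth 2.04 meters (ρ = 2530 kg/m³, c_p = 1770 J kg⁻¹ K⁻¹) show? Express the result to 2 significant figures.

54 K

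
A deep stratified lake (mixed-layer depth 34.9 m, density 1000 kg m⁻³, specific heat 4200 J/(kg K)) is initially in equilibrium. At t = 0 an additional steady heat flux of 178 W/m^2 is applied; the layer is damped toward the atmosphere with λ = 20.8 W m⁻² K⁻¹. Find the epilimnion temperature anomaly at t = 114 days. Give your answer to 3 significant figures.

6.44 K

Areal heat capacity C = ρ c_p D = 1000 × 4200 × 34.9 = 1.47×10^8 J m⁻² K⁻¹.
τ = C / λ = 1.47×10^8 / 20.8 = 7.05×10^6 s.
Equilibrium anomaly ΔT_eq = F / λ = 178 / 20.8 = 8.56 K.
t = 114 days = 9.85×10^6 s, so t/τ = 1.40.
ΔT(t) = ΔT_eq (1 − e^(−t/τ)) = 8.56 × (1 − e^−1.40) = 6.44 K.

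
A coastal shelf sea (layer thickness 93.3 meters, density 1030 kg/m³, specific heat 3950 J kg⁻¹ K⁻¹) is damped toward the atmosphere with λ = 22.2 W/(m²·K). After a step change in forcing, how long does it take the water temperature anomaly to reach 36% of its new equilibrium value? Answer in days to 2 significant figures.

88 days

Areal heat capacity C = ρ c_p D = 1030 × 3950 × 93.3 = 3.80×10^8 J/(m²·K).
τ = C / λ = 3.80×10^8 / 22.2 = 1.71×10^7 s.
Fraction reached: 1 − e^(−t/τ) = 0.36 ⇒ t = −τ ln(1 − 0.36) = τ × 0.446.
t = 7.63×10^6 s = 88.3 days.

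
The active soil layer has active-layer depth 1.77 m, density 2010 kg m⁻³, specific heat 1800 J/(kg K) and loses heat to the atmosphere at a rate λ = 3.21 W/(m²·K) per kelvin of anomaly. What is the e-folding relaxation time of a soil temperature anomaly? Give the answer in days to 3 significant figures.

23.1 days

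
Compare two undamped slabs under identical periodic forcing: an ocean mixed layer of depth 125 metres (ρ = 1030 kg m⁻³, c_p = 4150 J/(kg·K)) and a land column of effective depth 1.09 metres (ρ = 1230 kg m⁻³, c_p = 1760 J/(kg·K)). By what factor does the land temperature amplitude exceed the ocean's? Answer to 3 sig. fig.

C_ocean = 1030 × 4150 × 125 = 5.34×10^8 J/(m²·K).
C_land = 1230 × 1760 × 1.09 = 2.36×10^6 J/(m²·K).
Undamped amplitude ∝ 1/C, so A_land/A_ocean = C_ocean/C_land = 226.

226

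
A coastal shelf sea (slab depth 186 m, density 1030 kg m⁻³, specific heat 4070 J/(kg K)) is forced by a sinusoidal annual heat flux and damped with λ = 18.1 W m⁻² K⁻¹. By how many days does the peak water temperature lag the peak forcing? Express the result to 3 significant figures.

Areal heat capacity C = ρ c_p D = 1030 × 4070 × 186 = 7.80×10^8 J m⁻² K⁻¹.
ω = 2π / 3.15×10^7 s = 1.99×10^-7 s⁻¹.
Phase lag φ = arctan(Cω/λ) = arctan(155/18.1) = 1.45 rad.
Time lag = φ / ω = 1.45 / 1.99×10^-7 = 7.30×10^6 s = 84.5 days.

84.5 days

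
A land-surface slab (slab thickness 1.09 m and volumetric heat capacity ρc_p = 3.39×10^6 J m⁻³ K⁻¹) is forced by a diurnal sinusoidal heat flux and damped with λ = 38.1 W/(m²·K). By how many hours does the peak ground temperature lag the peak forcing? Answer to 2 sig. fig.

Areal heat capacity C = ρc_p × D = 3.39×10^6 × 1.09 = 3.70×10^6 J/(m^2 K).
ω = 2π / 86400 s = 7.27×10^-5 s⁻¹.
Phase lag φ = arctan(Cω/λ) = arctan(269/38.1) = 1.43 rad.
Time lag = φ / ω = 1.43 / 7.27×10^-5 = 19700 s = 5.46 hours.

5.5 hours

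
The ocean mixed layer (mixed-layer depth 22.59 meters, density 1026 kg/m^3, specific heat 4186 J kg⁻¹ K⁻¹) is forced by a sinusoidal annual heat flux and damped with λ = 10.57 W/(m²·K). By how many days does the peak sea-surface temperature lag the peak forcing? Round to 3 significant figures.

Areal heat capacity C = ρ c_p D = 1026 × 4186 × 22.59 = 9.70×10^7 J m⁻² K⁻¹.
ω = 2π / 3.15×10^7 s = 1.99×10^-7 s⁻¹.
Phase lag φ = arctan(Cω/λ) = arctan(19.3/10.57) = 1.07 rad.
Time lag = φ / ω = 1.07 / 1.99×10^-7 = 5.37×10^6 s = 62.2 days.

62.2 days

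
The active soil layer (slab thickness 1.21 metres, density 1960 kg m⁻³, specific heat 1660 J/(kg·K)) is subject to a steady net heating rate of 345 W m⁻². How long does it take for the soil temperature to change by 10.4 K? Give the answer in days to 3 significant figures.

1.37 days

Areal heat capacity C = ρ c_p D = 1960 × 1660 × 1.21 = 3.94×10^6 J m⁻² K⁻¹.
Time required: Δt = C ΔT / F = 3.94×10^6 × 10.4 / 345 = 1.19×10^5 s.
In days: 1.19×10^5 s / (86400 s/day) = 1.37 days.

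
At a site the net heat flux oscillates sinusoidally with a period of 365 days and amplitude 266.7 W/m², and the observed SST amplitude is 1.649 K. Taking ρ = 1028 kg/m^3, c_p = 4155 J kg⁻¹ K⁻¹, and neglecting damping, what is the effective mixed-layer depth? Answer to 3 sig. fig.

190 m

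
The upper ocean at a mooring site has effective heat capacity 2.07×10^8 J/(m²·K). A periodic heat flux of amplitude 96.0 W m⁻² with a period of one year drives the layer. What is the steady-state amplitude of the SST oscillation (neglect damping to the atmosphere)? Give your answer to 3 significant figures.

2.33 K

Areal heat capacity C = 2.07×10^8 J/(m²·K) (given).
Angular frequency ω = 2π / T = 2π / 3.15×10^7 s = 1.99×10^-7 s⁻¹.
Cω = 2.07×10^8 × 1.99×10^-7 = 41.2 W/(m²·K).
Amplitude A = F₀ / (Cω) = 96.0 / 41.2 = 2.33 K.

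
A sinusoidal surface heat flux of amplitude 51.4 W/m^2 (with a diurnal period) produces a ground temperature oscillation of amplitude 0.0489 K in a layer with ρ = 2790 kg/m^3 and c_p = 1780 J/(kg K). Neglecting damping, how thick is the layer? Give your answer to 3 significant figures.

ω = 2π / 86400 s = 7.27×10^-5 s⁻¹.
Required C = F₀ / (A ω) = 51.4 / (0.0489 × 7.27×10^-5) = 1.45×10^7 J/(m²·K).
D = C / (ρ c_p) = 1.45×10^7 / (2790 × 1780) = 2.91 m.

2.91 m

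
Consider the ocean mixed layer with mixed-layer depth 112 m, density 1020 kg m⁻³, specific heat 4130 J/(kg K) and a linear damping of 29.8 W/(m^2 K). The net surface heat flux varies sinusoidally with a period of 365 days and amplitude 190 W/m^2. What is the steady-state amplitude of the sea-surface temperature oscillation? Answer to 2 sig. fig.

Areal heat capacity C = ρ c_p D = 1020 × 4130 × 112 = 4.72×10^8 J m⁻² K⁻¹.
Angular frequency ω = 2π / T = 2π / 3.15×10^7 s = 1.99×10^-7 s⁻¹.
√((Cω)² + λ²) = √((94.0)² + 29.8²) = 98.6 W/(m²·K).
Amplitude A = F₀ / √((Cω)²+λ²) = 190 / 98.6 = 1.93 K.

1.9 K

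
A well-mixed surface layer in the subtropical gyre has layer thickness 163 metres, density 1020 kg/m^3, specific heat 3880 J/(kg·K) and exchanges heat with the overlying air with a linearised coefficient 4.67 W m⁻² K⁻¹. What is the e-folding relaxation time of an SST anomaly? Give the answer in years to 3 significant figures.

Areal heat capacity C = ρ c_p D = 1020 × 3880 × 163 = 6.45×10^8 J/(m^2 K).
Relaxation time τ = C / λ = 6.45×10^8 / 4.67 = 1.38×10^8 s.
In years: 1.38×10^8 s / (3.156×10^7 s/year) = 4.38 years.

4.38 years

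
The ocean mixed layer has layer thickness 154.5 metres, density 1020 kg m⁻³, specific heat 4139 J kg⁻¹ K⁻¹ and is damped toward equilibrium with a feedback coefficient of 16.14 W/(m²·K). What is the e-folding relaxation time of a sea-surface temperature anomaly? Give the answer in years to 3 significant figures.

Areal heat capacity C = ρ c_p D = 1020 × 4139 × 154.5 = 6.52×10^8 J/(m^2 K).
Relaxation time τ = C / λ = 6.52×10^8 / 16.14 = 4.04×10^7 s.
In years: 4.04×10^7 s / (3.156×10^7 s/year) = 1.28 years.

1.28 years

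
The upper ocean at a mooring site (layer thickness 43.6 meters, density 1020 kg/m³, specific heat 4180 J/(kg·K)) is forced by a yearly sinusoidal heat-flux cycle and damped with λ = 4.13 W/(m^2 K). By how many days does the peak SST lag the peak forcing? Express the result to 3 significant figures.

Areal heat capacity C = ρ c_p D = 1020 × 4180 × 43.6 = 1.86×10^8 J m⁻² K⁻¹.
ω = 2π / 3.15×10^7 s = 1.99×10^-7 s⁻¹.
Phase lag φ = arctan(Cω/λ) = arctan(37.0/4.13) = 1.46 rad.
Time lag = φ / ω = 1.46 / 1.99×10^-7 = 7.33×10^6 s = 84.8 days.

84.8 days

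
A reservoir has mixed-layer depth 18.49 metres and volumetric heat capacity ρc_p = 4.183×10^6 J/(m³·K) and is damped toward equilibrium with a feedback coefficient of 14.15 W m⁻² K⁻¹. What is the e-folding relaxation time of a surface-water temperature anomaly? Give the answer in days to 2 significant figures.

63 days

Areal heat capacity C = ρc_p × D = 4.183×10^6 × 18.49 = 7.73×10^7 J/(m^2 K).
Relaxation time τ = C / λ = 7.73×10^7 / 14.15 = 5.47×10^6 s.
In days: 5.47×10^6 s / (86400 s/day) = 63.3 days.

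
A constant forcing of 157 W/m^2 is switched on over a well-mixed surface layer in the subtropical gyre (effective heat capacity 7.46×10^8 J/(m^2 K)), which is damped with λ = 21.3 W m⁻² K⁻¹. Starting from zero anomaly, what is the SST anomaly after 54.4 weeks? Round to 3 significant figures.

Areal heat capacity C = 7.46×10^8 J/(m^2 K) (given).
τ = C / λ = 7.46×10^8 / 21.3 = 3.50×10^7 s.
Equilibrium anomaly ΔT_eq = F / λ = 157 / 21.3 = 7.37 K.
t = 54.4 weeks = 3.29×10^7 s, so t/τ = 0.939.
ΔT(t) = ΔT_eq (1 − e^(−t/τ)) = 7.37 × (1 − e^−0.939) = 4.49 K.

4.49 K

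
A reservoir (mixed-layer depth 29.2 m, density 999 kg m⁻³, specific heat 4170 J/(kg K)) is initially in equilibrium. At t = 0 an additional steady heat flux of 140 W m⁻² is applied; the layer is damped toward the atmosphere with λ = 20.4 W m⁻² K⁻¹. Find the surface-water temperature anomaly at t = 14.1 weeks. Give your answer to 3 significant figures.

5.22 K

Areal heat capacity C = ρ c_p D = 999 × 4170 × 29.2 = 1.22×10^8 J/(m²·K).
τ = C / λ = 1.22×10^8 / 20.4 = 5.96×10^6 s.
Equilibrium anomaly ΔT_eq = F / λ = 140 / 20.4 = 6.86 K.
t = 14.1 weeks = 8.53×10^6 s, so t/τ = 1.43.
ΔT(t) = ΔT_eq (1 − e^(−t/τ)) = 6.86 × (1 − e^−1.43) = 5.22 K.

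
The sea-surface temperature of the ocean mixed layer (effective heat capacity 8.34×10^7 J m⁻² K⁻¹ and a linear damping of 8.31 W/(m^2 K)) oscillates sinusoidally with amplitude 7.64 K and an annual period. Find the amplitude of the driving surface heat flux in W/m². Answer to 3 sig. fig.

Areal heat capacity C = 8.34×10^7 J m⁻² K⁻¹ (given).
ω = 2π / 3.15×10^7 s = 1.99×10^-7 s⁻¹.
√((Cω)² + λ²) = √((16.6)² + 8.31²) = 18.6 W/(m²·K).
F₀ = A × √((Cω)²+λ²) = 7.64 × 18.6 = 142 W/m².

142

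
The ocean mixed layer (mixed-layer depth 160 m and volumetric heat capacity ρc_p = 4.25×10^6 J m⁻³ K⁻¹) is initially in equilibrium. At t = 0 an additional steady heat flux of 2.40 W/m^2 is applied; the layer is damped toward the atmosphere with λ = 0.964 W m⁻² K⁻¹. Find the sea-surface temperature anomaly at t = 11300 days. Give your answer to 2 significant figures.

Areal heat capacity C = ρc_p × D = 4.25×10^6 × 160 = 6.80×10^8 J/(m^2 K).
τ = C / λ = 6.80×10^8 / 0.964 = 7.05×10^8 s.
Equilibrium anomaly ΔT_eq = F / λ = 2.40 / 0.964 = 2.49 K.
t = 11300 days = 9.76×10^8 s, so t/τ = 1.38.
ΔT(t) = ΔT_eq (1 − e^(−t/τ)) = 2.49 × (1 − e^−1.38) = 1.87 K.

1.9 K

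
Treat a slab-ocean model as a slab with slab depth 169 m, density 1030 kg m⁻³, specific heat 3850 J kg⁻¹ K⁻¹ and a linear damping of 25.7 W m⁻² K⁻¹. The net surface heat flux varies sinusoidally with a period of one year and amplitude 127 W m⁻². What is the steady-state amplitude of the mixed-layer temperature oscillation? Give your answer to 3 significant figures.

Areal heat capacity C = ρ c_p D = 1030 × 3850 × 169 = 6.70×10^8 J m⁻² K⁻¹.
Angular frequency ω = 2π / T = 2π / 3.15×10^7 s = 1.99×10^-7 s⁻¹.
√((Cω)² + λ²) = √((134)² + 25.7²) = 136 W/(m²·K).
Amplitude A = F₀ / √((Cω)²+λ²) = 127 / 136 = 0.934 K.

0.934 K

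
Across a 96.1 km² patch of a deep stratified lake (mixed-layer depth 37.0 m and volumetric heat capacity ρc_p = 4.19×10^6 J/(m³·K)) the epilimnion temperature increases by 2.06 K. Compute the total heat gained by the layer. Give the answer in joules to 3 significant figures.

3.07×10^16 J

Areal heat capacity C = ρc_p × D = 4.19×10^6 × 37.0 = 1.55×10^8 J/(m^2 K).
Heat per unit area: q = C ΔT = 1.55×10^8 × 2.06 = 3.19×10^8 J/m².
Total heat: Q = q × A = 3.19×10^8 × (96.1 × 10⁶ m²) = 3.07×10^16 J.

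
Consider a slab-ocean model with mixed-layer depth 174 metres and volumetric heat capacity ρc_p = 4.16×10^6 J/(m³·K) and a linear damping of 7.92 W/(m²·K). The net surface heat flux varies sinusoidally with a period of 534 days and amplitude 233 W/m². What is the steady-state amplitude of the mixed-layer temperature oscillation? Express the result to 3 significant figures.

Areal heat capacity C = ρc_p × D = 4.16×10^6 × 174 = 7.24×10^8 J/(m^2 K).
Angular frequency ω = 2π / T = 2π / 4.61×10^7 s = 1.36×10^-7 s⁻¹.
√((Cω)² + λ²) = √((98.6)² + 7.92²) = 98.9 W/(m²·K).
Amplitude A = F₀ / √((Cω)²+λ²) = 233 / 98.9 = 2.36 K.

2.36 K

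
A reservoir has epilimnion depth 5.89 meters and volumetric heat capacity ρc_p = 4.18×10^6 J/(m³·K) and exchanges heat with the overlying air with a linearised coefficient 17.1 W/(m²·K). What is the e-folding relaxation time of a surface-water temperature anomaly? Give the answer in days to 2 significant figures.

17 days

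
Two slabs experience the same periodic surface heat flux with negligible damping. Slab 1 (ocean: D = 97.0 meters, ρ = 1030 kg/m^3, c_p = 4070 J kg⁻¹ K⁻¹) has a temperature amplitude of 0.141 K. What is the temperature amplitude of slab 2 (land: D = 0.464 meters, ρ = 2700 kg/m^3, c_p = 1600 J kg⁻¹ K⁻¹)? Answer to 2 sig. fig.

29 K

C_ocean = 4.07×10^8 J/(m²·K); C_land = 2.00×10^6 J/(m²·K).
A ∝ 1/C ⇒ A_land = A_ocean × C_ocean/C_land = 0.141 × 203 = 28.6 K.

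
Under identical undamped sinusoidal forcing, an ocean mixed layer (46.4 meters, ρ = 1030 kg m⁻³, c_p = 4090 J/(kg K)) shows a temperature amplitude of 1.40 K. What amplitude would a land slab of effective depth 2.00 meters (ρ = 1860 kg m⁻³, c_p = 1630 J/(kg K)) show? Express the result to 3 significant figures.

45.1 K

C_ocean = 1.95×10^8 J/(m²·K); C_land = 6.06×10^6 J/(m²·K).
A ∝ 1/C ⇒ A_land = A_ocean × C_ocean/C_land = 1.40 × 32.2 = 45.1 K.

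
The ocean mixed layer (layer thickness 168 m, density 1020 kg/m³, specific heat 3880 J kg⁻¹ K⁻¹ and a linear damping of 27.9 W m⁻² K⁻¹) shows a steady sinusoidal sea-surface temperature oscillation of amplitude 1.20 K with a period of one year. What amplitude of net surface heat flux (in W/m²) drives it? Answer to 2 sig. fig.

160

Areal heat capacity C = ρ c_p D = 1020 × 3880 × 168 = 6.65×10^8 J/(m²·K).
ω = 2π / 3.15×10^7 s = 1.99×10^-7 s⁻¹.
√((Cω)² + λ²) = √((132)² + 27.9²) = 135 W/(m²·K).
F₀ = A × √((Cω)²+λ²) = 1.20 × 135 = 162 W/m².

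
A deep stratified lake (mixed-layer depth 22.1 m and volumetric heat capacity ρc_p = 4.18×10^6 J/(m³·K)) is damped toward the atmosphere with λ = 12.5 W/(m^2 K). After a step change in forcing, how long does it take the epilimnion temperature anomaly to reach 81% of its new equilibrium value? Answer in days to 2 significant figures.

140 days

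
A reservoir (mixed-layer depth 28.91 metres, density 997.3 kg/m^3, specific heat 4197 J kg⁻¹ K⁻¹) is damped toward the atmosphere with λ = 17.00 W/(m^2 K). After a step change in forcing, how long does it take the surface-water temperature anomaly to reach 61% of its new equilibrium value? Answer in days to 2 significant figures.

Areal heat capacity C = ρ c_p D = 997.3 × 4197 × 28.91 = 1.21×10^8 J/(m²·K).
τ = C / λ = 1.21×10^8 / 17.00 = 7.12×10^6 s.
Fraction reached: 1 − e^(−t/τ) = 0.61 ⇒ t = −τ ln(1 − 0.61) = τ × 0.942.
t = 6.70×10^6 s = 77.6 days.

78 days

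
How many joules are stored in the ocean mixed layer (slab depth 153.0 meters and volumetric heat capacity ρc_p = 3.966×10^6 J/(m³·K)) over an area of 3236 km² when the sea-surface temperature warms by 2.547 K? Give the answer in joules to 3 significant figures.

Areal heat capacity C = ρc_p × D = 3.966×10^6 × 153.0 = 6.07×10^8 J m⁻² K⁻¹.
Heat per unit area: q = C ΔT = 6.07×10^8 × 2.547 = 1.55×10^9 J/m².
Total heat: Q = q × A = 1.55×10^9 × (3236 × 10⁶ m²) = 5.00×10^18 J.

5.00×10^18 J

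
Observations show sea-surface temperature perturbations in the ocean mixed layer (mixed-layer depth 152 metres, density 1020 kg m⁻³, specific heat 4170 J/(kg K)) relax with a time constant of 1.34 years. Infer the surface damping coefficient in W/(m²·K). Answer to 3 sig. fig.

15.3

Areal heat capacity C = ρ c_p D = 1020 × 4170 × 152 = 6.47×10^8 J/(m^2 K).
τ = 1.34 years = 4.23×10^7 s.
λ = C / τ = 6.47×10^8 / 4.23×10^7 = 15.3 W/(m²·K).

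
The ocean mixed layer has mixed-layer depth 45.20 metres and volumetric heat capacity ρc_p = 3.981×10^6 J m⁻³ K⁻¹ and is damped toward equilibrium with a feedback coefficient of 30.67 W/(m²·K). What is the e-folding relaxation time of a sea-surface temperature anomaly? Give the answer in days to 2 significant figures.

68 days

Areal heat capacity C = ρc_p × D = 3.981×10^6 × 45.20 = 1.80×10^8 J/(m^2 K).
Relaxation time τ = C / λ = 1.80×10^8 / 30.67 = 5.87×10^6 s.
In days: 5.87×10^6 s / (86400 s/day) = 67.9 days.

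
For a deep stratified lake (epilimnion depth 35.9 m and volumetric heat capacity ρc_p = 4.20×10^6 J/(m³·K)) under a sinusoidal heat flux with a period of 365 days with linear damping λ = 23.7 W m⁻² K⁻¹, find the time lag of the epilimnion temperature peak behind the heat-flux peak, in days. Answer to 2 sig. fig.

52 days

Areal heat capacity C = ρc_p × D = 4.20×10^6 × 35.9 = 1.51×10^8 J/(m^2 K).
ω = 2π / 3.15×10^7 s = 1.99×10^-7 s⁻¹.
Phase lag φ = arctan(Cω/λ) = arctan(30.0/23.7) = 0.903 rad.
Time lag = φ / ω = 0.903 / 1.99×10^-7 = 4.53×10^6 s = 52.4 days.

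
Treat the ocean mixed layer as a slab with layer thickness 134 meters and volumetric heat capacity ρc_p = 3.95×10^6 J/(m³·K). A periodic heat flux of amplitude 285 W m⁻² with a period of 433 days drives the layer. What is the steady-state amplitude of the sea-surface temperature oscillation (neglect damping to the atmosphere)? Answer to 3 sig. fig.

Areal heat capacity C = ρc_p × D = 3.95×10^6 × 134 = 5.29×10^8 J/(m²·K).
Angular frequency ω = 2π / T = 2π / 3.74×10^7 s = 1.68×10^-7 s⁻¹.
Cω = 5.29×10^8 × 1.68×10^-7 = 88.9 W/(m²·K).
Amplitude A = F₀ / (Cω) = 285 / 88.9 = 3.21 K.

3.21 K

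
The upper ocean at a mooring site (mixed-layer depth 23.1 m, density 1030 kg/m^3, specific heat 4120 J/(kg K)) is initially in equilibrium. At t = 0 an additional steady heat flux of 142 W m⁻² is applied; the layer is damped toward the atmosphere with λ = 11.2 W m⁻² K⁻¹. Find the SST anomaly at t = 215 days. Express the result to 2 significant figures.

11 K

Areal heat capacity C = ρ c_p D = 1030 × 4120 × 23.1 = 9.80×10^7 J/(m^2 K).
τ = C / λ = 9.80×10^7 / 11.2 = 8.75×10^6 s.
Equilibrium anomaly ΔT_eq = F / λ = 142 / 11.2 = 12.7 K.
t = 215 days = 1.86×10^7 s, so t/τ = 2.12.
ΔT(t) = ΔT_eq (1 − e^(−t/τ)) = 12.7 × (1 − e^−2.12) = 11.2 K.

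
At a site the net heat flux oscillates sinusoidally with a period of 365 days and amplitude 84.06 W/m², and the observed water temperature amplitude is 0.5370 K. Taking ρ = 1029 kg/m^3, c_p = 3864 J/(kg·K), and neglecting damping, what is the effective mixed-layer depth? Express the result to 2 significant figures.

200 m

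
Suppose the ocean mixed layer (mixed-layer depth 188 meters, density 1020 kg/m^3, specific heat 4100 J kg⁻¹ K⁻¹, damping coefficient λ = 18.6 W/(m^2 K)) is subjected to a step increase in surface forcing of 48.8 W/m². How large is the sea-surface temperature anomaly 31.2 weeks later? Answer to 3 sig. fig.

0.945 K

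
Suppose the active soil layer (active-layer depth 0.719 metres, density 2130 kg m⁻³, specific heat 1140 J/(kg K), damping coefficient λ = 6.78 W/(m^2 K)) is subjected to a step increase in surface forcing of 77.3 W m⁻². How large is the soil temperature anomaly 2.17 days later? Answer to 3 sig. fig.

5.90 K

Areal heat capacity C = ρ c_p D = 2130 × 1140 × 0.719 = 1.75×10^6 J/(m²·K).
τ = C / λ = 1.75×10^6 / 6.78 = 2.58×10^5 s.
Equilibrium anomaly ΔT_eq = F / λ = 77.3 / 6.78 = 11.4 K.
t = 2.17 days = 1.87×10^5 s, so t/τ = 0.728.
ΔT(t) = ΔT_eq (1 − e^(−t/τ)) = 11.4 × (1 − e^−0.728) = 5.90 K.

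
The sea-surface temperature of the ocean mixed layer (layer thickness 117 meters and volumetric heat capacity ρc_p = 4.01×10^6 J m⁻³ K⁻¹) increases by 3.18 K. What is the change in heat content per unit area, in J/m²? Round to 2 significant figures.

1.5×10^9

Areal heat capacity C = ρc_p × D = 4.01×10^6 × 117 = 4.69×10^8 J/(m^2 K).
ΔQ = C ΔT = 4.69×10^8 × 3.18 = 1.49×10^9 J/m².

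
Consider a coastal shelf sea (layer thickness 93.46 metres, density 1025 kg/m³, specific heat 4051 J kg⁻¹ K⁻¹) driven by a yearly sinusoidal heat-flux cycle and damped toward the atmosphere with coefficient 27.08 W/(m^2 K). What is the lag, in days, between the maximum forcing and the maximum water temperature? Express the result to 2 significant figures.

Areal heat capacity C = ρ c_p D = 1025 × 4051 × 93.46 = 3.88×10^8 J m⁻² K⁻¹.
ω = 2π / 3.15×10^7 s = 1.99×10^-7 s⁻¹.
Phase lag φ = arctan(Cω/λ) = arctan(77.3/27.08) = 1.23 rad.
Time lag = φ / ω = 1.23 / 1.99×10^-7 = 6.19×10^6 s = 71.7 days.

72 days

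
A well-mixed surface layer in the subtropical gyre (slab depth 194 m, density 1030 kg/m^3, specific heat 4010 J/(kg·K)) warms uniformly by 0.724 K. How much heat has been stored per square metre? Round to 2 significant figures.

5.8×10^8

Areal heat capacity C = ρ c_p D = 1030 × 4010 × 194 = 8.01×10^8 J/(m²·K).
ΔQ = C ΔT = 8.01×10^8 × 0.724 = 5.80×10^8 J/m².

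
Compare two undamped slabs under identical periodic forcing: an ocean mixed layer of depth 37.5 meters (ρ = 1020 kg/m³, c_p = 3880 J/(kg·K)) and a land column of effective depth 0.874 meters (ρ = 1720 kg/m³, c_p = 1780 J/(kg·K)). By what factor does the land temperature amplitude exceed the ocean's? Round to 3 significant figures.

C_ocean = 1020 × 3880 × 37.5 = 1.48×10^8 J/(m²·K).
C_land = 1720 × 1780 × 0.874 = 2.68×10^6 J/(m²·K).
Undamped amplitude ∝ 1/C, so A_land/A_ocean = C_ocean/C_land = 55.5.

55.5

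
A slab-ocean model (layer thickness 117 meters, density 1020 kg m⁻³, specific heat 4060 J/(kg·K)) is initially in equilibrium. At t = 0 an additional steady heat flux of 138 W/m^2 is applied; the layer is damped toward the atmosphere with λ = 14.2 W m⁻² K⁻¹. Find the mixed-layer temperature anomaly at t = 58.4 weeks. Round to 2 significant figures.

Areal heat capacity C = ρ c_p D = 1020 × 4060 × 117 = 4.85×10^8 J/(m²·K).
τ = C / λ = 4.85×10^8 / 14.2 = 3.41×10^7 s.
Equilibrium anomaly ΔT_eq = F / λ = 138 / 14.2 = 9.72 K.
t = 58.4 weeks = 3.53×10^7 s, so t/τ = 1.04.
ΔT(t) = ΔT_eq (1 − e^(−t/τ)) = 9.72 × (1 − e^−1.04) = 6.27 K.

6.3 K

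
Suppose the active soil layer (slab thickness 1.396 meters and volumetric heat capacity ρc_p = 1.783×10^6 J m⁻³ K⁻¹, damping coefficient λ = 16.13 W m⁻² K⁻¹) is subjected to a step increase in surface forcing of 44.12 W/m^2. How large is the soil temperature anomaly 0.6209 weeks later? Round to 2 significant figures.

2.5 K

Areal heat capacity C = ρc_p × D = 1.783×10^6 × 1.396 = 2.49×10^6 J/(m^2 K).
τ = C / λ = 2.49×10^6 / 16.13 = 1.54×10^5 s.
Equilibrium anomaly ΔT_eq = F / λ = 44.12 / 16.13 = 2.74 K.
t = 0.6209 weeks = 3.76×10^5 s, so t/τ = 2.43.
ΔT(t) = ΔT_eq (1 − e^(−t/τ)) = 2.74 × (1 − e^−2.43) = 2.50 K.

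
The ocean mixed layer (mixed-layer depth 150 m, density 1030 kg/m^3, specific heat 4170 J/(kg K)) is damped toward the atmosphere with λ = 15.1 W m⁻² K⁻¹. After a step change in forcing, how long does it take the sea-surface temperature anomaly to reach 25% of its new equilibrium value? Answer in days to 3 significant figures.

Areal heat capacity C = ρ c_p D = 1030 × 4170 × 150 = 6.44×10^8 J/(m²·K).
τ = C / λ = 6.44×10^8 / 15.1 = 4.27×10^7 s.
Fraction reached: 1 − e^(−t/τ) = 0.25 ⇒ t = −τ ln(1 − 0.25) = τ × 0.288.
t = 1.23×10^7 s = 142 days.

142 days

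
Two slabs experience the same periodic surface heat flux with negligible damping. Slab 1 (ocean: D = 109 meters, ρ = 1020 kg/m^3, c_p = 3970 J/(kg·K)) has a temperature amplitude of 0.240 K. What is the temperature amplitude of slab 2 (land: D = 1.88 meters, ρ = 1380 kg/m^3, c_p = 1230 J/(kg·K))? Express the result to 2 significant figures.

33 K

C_ocean = 4.41×10^8 J/(m²·K); C_land = 3.19×10^6 J/(m²·K).
A ∝ 1/C ⇒ A_land = A_ocean × C_ocean/C_land = 0.240 × 138 = 33.2 K.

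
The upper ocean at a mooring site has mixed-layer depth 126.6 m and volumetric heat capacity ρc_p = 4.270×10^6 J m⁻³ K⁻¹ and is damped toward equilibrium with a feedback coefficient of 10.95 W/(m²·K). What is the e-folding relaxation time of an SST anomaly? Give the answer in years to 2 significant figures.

1.6 years

Areal heat capacity C = ρc_p × D = 4.270×10^6 × 126.6 = 5.41×10^8 J/(m²·K).
Relaxation time τ = C / λ = 5.41×10^8 / 10.95 = 4.94×10^7 s.
In years: 4.94×10^7 s / (3.156×10^7 s/year) = 1.56 years.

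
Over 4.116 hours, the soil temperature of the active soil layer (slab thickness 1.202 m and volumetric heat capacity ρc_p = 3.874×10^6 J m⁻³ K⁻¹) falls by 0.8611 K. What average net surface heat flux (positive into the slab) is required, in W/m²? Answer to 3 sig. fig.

Areal heat capacity C = ρc_p × D = 3.874×10^6 × 1.202 = 4.66×10^6 J/(m²·K).
Required heat per unit area: Q = C ΔT = 4.66×10^6 × -0.8611 = -4.01×10^6 J/m².
Flux F = Q / Δt = -4.01×10^6 / 14800 s = -271 W/m².

-271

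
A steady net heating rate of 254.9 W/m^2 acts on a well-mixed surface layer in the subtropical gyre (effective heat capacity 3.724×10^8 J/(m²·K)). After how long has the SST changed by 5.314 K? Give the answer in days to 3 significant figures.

Areal heat capacity C = 3.724×10^8 J/(m²·K) (given).
Time required: Δt = C ΔT / F = 3.72×10^8 × 5.314 / 254.9 = 7.76×10^6 s.
In days: 7.76×10^6 s / (86400 s/day) = 89.9 days.

89.9 days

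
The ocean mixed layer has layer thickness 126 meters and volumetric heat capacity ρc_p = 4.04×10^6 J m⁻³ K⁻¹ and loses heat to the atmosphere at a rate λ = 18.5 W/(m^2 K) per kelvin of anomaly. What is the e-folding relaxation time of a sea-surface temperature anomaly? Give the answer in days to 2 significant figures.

Areal heat capacity C = ρc_p × D = 4.04×10^6 × 126 = 5.09×10^8 J/(m²·K).
Relaxation time τ = C / λ = 5.09×10^8 / 18.5 = 2.75×10^7 s.
In days: 2.75×10^7 s / (86400 s/day) = 318 days.

320 days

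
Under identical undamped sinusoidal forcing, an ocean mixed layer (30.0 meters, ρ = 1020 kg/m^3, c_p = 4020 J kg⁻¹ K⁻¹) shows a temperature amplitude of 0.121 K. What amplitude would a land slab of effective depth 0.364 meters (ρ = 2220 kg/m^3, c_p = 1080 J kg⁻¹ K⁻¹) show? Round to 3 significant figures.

17.1 K

C_ocean = 1.23×10^8 J/(m²·K); C_land = 8.73×10^5 J/(m²·K).
A ∝ 1/C ⇒ A_land = A_ocean × C_ocean/C_land = 0.121 × 141 = 17.1 K.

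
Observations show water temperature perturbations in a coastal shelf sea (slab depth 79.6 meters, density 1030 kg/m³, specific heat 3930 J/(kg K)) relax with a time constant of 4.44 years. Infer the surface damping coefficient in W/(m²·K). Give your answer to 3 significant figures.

Areal heat capacity C = ρ c_p D = 1030 × 3930 × 79.6 = 3.22×10^8 J/(m^2 K).
τ = 4.44 years = 1.40×10^8 s.
λ = C / τ = 3.22×10^8 / 1.40×10^8 = 2.30 W/(m²·K).

2.30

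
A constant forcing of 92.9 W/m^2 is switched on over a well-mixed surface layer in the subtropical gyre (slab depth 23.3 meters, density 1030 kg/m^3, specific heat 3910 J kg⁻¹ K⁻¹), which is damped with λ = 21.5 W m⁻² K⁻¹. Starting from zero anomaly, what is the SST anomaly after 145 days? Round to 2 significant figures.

4.1 K

Areal heat capacity C = ρ c_p D = 1030 × 3910 × 23.3 = 9.38×10^7 J/(m^2 K).
τ = C / λ = 9.38×10^7 / 21.5 = 4.36×10^6 s.
Equilibrium anomaly ΔT_eq = F / λ = 92.9 / 21.5 = 4.32 K.
t = 145 days = 1.25×10^7 s, so t/τ = 2.87.
ΔT(t) = ΔT_eq (1 − e^(−t/τ)) = 4.32 × (1 − e^−2.87) = 4.08 K.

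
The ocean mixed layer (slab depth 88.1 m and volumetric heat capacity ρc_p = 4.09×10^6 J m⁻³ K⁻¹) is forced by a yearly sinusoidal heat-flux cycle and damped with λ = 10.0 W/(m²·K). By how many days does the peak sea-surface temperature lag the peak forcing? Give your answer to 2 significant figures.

83 days

Areal heat capacity C = ρc_p × D = 4.09×10^6 × 88.1 = 3.60×10^8 J m⁻² K⁻¹.
ω = 2π / 3.15×10^7 s = 1.99×10^-7 s⁻¹.
Phase lag φ = arctan(Cω/λ) = arctan(71.8/10.0) = 1.43 rad.
Time lag = φ / ω = 1.43 / 1.99×10^-7 = 7.19×10^6 s = 83.2 days.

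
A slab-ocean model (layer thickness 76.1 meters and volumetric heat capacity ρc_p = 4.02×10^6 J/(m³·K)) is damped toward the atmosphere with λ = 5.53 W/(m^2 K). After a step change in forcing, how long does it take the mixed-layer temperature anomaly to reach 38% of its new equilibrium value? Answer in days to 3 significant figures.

Areal heat capacity C = ρc_p × D = 4.02×10^6 × 76.1 = 3.06×10^8 J/(m²·K).
τ = C / λ = 3.06×10^8 / 5.53 = 5.53×10^7 s.
Fraction reached: 1 − e^(−t/τ) = 0.38 ⇒ t = −τ ln(1 − 0.38) = τ × 0.478.
t = 2.64×10^7 s = 306 days.

306 days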